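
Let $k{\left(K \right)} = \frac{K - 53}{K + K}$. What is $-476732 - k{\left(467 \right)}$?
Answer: $- \frac{222634051}{467} \approx -4.7673 \cdot 10^{5}$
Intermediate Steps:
$k{\left(K \right)} = \frac{-53 + K}{2 K}$
$-476732 - k{\left(467 \right)} = -476732 - \frac{-53 + 467}{2 \cdot 467} = -476732 - \frac{1}{2} \cdot \frac{1}{467} \cdot 414 = -476732 - \frac{207}{467} = - \frac{222634051}{467}$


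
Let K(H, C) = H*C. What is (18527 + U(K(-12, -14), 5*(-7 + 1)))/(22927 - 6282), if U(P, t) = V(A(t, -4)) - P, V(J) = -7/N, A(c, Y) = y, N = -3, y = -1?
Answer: 55084/49935 ≈ 1.1031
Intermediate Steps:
A(c, Y) = -1
V(J) = 7/3 (V(J) = -7/(-3) = -7*(-1/3) = 7/3)
K(H, C) = C*H
U(P, t) = 7/3 - P
(18527 + U(K(-12, -14), 5*(-7 + 1)))/(22927 - 6282) = (18527 + (7/3 - (-14)*(-12)))/(22927 - 6282) = (18527 + (7/3 - 1*168))/16645 = (18527 + (7/3 - 168))*(1/16645) = (18527 - 497/3)*(1/16645) = (55084/3)*(1/16645) = 55084/49935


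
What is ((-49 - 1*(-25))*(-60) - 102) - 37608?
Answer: -36270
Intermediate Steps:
((-49 - 1*(-25))*(-60) - 102) - 37608 = ((-49 + 25)*(-60) - 102) - 37608 = (-24*(-60) - 102) - 37608 = (1440 - 102) - 37608 = 1338 - 37608 = -36270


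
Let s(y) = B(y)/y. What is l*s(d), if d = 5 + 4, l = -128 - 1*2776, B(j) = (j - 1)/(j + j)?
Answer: -3872/27 ≈ -143.41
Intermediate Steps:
B(j) = (-1 + j)/(2*j) (B(j) = (-1 + j)/((2*j)) = (-1 + j)*(1/(2*j)) = (-1 + j)/(2*j))
l = -2904 (l = -128 - 2776 = -2904)
d = 9
s(y) = (-1 + y)/(2*y²) (s(y) = ((-1 + y)/(2*y))/y = (-1 + y)/(2*y²))
l*s(d) = -1452*(-1 + 9)/9² = -1452*8/81 = -2904*4/81 = -3872/27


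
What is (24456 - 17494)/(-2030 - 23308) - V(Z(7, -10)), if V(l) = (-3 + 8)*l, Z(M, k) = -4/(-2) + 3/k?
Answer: -222335/25338 ≈ -8.7748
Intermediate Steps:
Z(M, k) = 2 + 3/k (Z(M, k) = -4*(-½) + 3/k = 2 + 3/k)
V(l) = 5*l
(24456 - 17494)/(-2030 - 23308) - V(Z(7, -10)) = (24456 - 17494)/(-2030 - 23308) - 5*(2 + 3/(-10)) = 6962/(-25338) - 5*(2 + 3*(-⅒)) = 6962*(-1/25338) - 5*(2 - 3/10) = -3481/12669 - 5*17/10 = -3481/12669 - 1*17/2 = -3481/12669 - 17/2 = -222335/25338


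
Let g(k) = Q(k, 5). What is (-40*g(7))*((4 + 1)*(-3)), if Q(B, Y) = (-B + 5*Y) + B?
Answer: 15000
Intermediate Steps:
Q(B, Y) = 5*Y
g(k) = 25 (g(k) = 5*5 = 25)
(-40*g(7))*((4 + 1)*(-3)) = (-40*25)*((4 + 1)*(-3)) = -5000*(-3) = -1000*(-15) = 15000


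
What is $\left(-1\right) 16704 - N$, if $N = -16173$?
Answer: $-531$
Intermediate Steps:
$\left(-1\right) 16704 - N = \left(-1\right) 16704 - -16173 = -16704 + 16173 = -531$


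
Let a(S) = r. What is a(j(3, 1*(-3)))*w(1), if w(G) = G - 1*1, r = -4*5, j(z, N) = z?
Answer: 0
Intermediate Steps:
r = -20
a(S) = -20
w(G) = -1 + G (w(G) = G - 1 = -1 + G)
a(j(3, 1*(-3)))*w(1) = -20*(-1 + 1) = -20*0 = 0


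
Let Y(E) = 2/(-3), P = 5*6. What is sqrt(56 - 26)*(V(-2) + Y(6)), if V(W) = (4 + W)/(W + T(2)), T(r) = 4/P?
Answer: -73*sqrt(30)/42 ≈ -9.5199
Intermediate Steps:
P = 30
T(r) = 2/15 (T(r) = 4/30 = 4*(1/30) = 2/15)
V(W) = (4 + W)/(2/15 + W) (V(W) = (4 + W)/(W + 2/15) = (4 + W)/(2/15 + W))
Y(E) = -2/3 (Y(E) = 2*(-1/3) = -2/3)
sqrt(56 - 26)*(V(-2) + Y(6)) = sqrt(56 - 26)*(15*(4 - 2)/(2 + 15*(-2)) - 2/3) = sqrt(30)*(15*2/(2 - 30) - 2/3) = sqrt(30)*(15*2/(-28) - 2/3) = sqrt(30)*(15*(-1/28)*2 - 2/3) = sqrt(30)*(-15/14 - 2/3) = sqrt(30)*(-73/42) = -73*sqrt(30)/42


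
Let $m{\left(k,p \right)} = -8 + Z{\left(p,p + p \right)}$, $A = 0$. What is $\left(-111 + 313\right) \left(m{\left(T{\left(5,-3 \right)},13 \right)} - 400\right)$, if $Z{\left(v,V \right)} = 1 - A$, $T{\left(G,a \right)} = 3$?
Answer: $-82214$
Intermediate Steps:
$Z{\left(v,V \right)} = 1$ ($Z{\left(v,V \right)} = 1 - 0 = 1 + 0 = 1$)
$m{\left(k,p \right)} = -7$ ($m{\left(k,p \right)} = -8 + 1 = -7$)
$\left(-111 + 313\right) \left(m{\left(T{\left(5,-3 \right)},13 \right)} - 400\right) = \left(-111 + 313\right) \left(-7 - 400\right) = 202 \left(-407\right) = -82214$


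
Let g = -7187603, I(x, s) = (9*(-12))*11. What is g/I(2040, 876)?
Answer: 7187603/1188 ≈ 6050.2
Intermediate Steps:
I(x, s) = -1188 (I(x, s) = -108*11 = -1188)
g/I(2040, 876) = -7187603/(-1188) = -7187603*(-1/1188) = 7187603/1188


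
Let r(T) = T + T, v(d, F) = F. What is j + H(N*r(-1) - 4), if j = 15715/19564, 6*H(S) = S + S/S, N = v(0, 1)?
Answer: -1765/58692 ≈ -0.030072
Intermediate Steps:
r(T) = 2*T
N = 1
H(S) = 1/6 + S/6 (H(S) = (S + S/S)/6 = (S + 1)/6 = (1 + S)/6 = 1/6 + S/6)
j = 15715/19564 (j = 15715*(1/19564) = 15715/19564 ≈ 0.80326)
j + H(N*r(-1) - 4) = 15715/19564 + (1/6 + (1*(2*(-1)) - 4)/6) = 15715/19564 + (1/6 + (1*(-2) - 4)/6) = 15715/19564 + (1/6 + (-2 - 4)/6) = 15715/19564 + (1/6 + (1/6)*(-6)) = 15715/19564 + (1/6 - 1) = 15715/19564 - 5/6 = -1765/58692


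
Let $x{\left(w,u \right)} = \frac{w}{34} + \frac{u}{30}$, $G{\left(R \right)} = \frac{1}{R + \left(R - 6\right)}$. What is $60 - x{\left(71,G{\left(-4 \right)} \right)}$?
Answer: $\frac{413507}{7140} \approx 57.914$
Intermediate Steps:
$G{\left(R \right)} = \frac{1}{-6 + 2 R}$ ($G{\left(R \right)} = \frac{1}{R + \left(R - 6\right)} = \frac{1}{R + \left(-6 + R\right)} = \frac{1}{-6 + 2 R}$)
$x{\left(w,u \right)} = \frac{u}{30} + \frac{w}{34}$ ($x{\left(w,u \right)} = w \frac{1}{34} + u \frac{1}{30} = \frac{w}{34} + \frac{u}{30} = \frac{u}{30} + \frac{w}{34}$)
$60 - x{\left(71,G{\left(-4 \right)} \right)} = 60 - \left(\frac{\frac{1}{2} \frac{1}{-3 - 4}}{30} + \frac{1}{34} \cdot 71\right) = 60 - \left(\frac{\frac{1}{2} \frac{1}{-7}}{30} + \frac{71}{34}\right) = 60 - \left(\frac{\frac{1}{2} \left(- \frac{1}{7}\right)}{30} + \frac{71}{34}\right) = 60 - \left(\frac{1}{30} \left(- \frac{1}{14}\right) + \frac{71}{34}\right) = 60 - \left(- \frac{1}{420} + \frac{71}{34}\right) = 60 - \frac{14893}{7140} = \frac{413507}{7140}$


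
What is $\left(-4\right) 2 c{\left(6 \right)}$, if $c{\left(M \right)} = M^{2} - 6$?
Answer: $-240$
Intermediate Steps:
$c{\left(M \right)} = -6 + M^{2}$ ($c{\left(M \right)} = M^{2} - 6 = -6 + M^{2}$)
$\left(-4\right) 2 c{\left(6 \right)} = \left(-4\right) 2 \left(-6 + 6^{2}\right) = - 8 \left(-6 + 36\right) = \left(-8\right) 30 = -240$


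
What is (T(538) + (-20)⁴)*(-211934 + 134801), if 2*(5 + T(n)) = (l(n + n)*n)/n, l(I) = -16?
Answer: -12340277271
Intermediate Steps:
T(n) = -13 (T(n) = -5 + ((-16*n)/n)/2 = -5 + (½)*(-16) = -5 - 8 = -13)
(T(538) + (-20)⁴)*(-211934 + 134801) = (-13 + (-20)⁴)*(-211934 + 134801) = (-13 + 160000)*(-77133) = 159987*(-77133) = -12340277271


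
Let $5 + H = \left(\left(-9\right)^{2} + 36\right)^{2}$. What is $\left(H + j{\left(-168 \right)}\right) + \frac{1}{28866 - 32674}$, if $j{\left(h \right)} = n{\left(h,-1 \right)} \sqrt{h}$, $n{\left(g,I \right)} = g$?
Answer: $\frac{52108671}{3808} - 336 i \sqrt{42} \approx 13684.0 - 2177.5 i$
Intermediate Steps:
$H = 13684$ ($H = -5 + \left(\left(-9\right)^{2} + 36\right)^{2} = -5 + \left(81 + 36\right)^{2} = -5 + 117^{2} = -5 + 13689 = 13684$)
$j{\left(h \right)} = h^{\frac{3}{2}}$ ($j{\left(h \right)} = h \sqrt{h} = h^{\frac{3}{2}}$)
$\left(H + j{\left(-168 \right)}\right) + \frac{1}{28866 - 32674} = \left(13684 + \left(-168\right)^{\frac{3}{2}}\right) + \frac{1}{28866 - 32674} = \left(13684 - 336 i \sqrt{42}\right) + \frac{1}{-3808} = \left(13684 - 336 i \sqrt{42}\right) - \frac{1}{3808} = \frac{52108671}{3808} - 336 i \sqrt{42}$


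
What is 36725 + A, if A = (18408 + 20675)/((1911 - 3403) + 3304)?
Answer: 66584783/1812 ≈ 36747.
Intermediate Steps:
A = 39083/1812 (A = 39083/(-1492 + 3304) = 39083/1812 ≈ 21.569)
36725 + A = 36725 + 39083/1812 = 66584783/1812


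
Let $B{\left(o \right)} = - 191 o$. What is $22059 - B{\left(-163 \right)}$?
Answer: $-9074$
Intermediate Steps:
$22059 - B{\left(-163 \right)} = 22059 - \left(-191\right) \left(-163\right) = 22059 - 31133 = -9074$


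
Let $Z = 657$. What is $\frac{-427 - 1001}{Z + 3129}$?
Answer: $- \frac{238}{631} \approx -0.37718$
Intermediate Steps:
$\frac{-427 - 1001}{Z + 3129} = \frac{-427 - 1001}{657 + 3129} = - \frac{1428}{3786} = \left(-1428\right) \frac{1}{3786} = - \frac{238}{631}$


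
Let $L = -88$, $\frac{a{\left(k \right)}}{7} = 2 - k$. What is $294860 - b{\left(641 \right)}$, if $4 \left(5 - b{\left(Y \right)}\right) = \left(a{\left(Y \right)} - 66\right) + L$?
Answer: $\frac{1174793}{4} \approx 2.937 \cdot 10^{5}$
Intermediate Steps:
$a{\left(k \right)} = 14 - 7 k$ ($a{\left(k \right)} = 7 \left(2 - k\right) = 14 - 7 k$)
$b{\left(Y \right)} = 40 + \frac{7 Y}{4}$ ($b{\left(Y \right)} = 5 - \frac{\left(\left(14 - 7 Y\right) - 66\right) - 88}{4} = 5 - \frac{\left(-52 - 7 Y\right) - 88}{4} = 5 - \frac{-140 - 7 Y}{4} = 5 + \left(35 + \frac{7 Y}{4}\right) = 40 + \frac{7 Y}{4}$)
$294860 - b{\left(641 \right)} = 294860 - \left(40 + \frac{7}{4} \cdot 641\right) = 294860 - \left(40 + \frac{4487}{4}\right) = 294860 - \frac{4647}{4} = \frac{1174793}{4}$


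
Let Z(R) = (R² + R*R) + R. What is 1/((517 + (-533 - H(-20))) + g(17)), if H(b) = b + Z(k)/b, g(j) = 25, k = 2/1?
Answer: 2/59 ≈ 0.033898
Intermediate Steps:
k = 2 (k = 2*1 = 2)
Z(R) = R + 2*R² (Z(R) = (R² + R²) + R = 2*R² + R = R + 2*R²)
H(b) = b + 10/b (H(b) = b + (2*(1 + 2*2))/b = b + (2*(1 + 4))/b = b + (2*5)/b = b + 10/b)
1/((517 + (-533 - H(-20))) + g(17)) = 1/((517 + (-533 - (-20 + 10/(-20)))) + 25) = 1/((517 + (-533 - (-20 + 10*(-1/20)))) + 25) = 1/((517 + (-533 - (-20 - ½))) + 25) = 1/((517 + (-533 - 1*(-41/2))) + 25) = 1/((517 + (-533 + 41/2)) + 25) = 1/((517 - 1025/2) + 25) = 1/(9/2 + 25) = 1/(59/2) = 2/59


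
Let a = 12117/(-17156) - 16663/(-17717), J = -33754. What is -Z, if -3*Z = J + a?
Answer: -10259553372869/911858556 ≈ -11251.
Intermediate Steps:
a = 71193539/303952852 (a = 12117*(-1/17156) - 16663*(-1/17717) = -12117/17156 + 16663/17717 = 71193539/303952852 ≈ 0.23423)
Z = 10259553372869/911858556 (Z = -(-33754 + 71193539/303952852)/3 = -1/3*(-10259553372869/303952852) = 10259553372869/911858556 ≈ 11251.)
-Z = -1*10259553372869/911858556 = -10259553372869/911858556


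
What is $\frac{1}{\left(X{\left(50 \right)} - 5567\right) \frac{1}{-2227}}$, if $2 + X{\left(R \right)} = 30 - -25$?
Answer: $\frac{2227}{5514} \approx 0.40388$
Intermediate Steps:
$X{\left(R \right)} = 53$ ($X{\left(R \right)} = -2 + \left(30 - -25\right) = -2 + \left(30 + 25\right) = -2 + 55 = 53$)
$\frac{1}{\left(X{\left(50 \right)} - 5567\right) \frac{1}{-2227}} = \frac{1}{\left(53 - 5567\right) \frac{1}{-2227}} = \frac{1}{\left(-5514\right) \left(- \frac{1}{2227}\right)} = \left(- \frac{1}{5514}\right) \left(-2227\right) = \frac{2227}{5514}$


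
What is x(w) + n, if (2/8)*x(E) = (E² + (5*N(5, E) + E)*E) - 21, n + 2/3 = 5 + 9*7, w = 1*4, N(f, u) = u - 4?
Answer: 334/3 ≈ 111.33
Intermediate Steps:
N(f, u) = -4 + u
w = 4
n = 202/3 (n = -⅔ + (5 + 9*7) = -⅔ + (5 + 63) = -⅔ + 68 = 202/3 ≈ 67.333)
x(E) = -84 + 4*E² + 4*E*(-20 + 6*E) (x(E) = 4*((E² + (5*(-4 + E) + E)*E) - 21) = 4*((E² + ((-20 + 5*E) + E)*E) - 21) = 4*((E² + (-20 + 6*E)*E) - 21) = 4*((E² + E*(-20 + 6*E)) - 21) = 4*(-21 + E² + E*(-20 + 6*E)) = -84 + 4*E² + 4*E*(-20 + 6*E))
x(w) + n = (-84 - 80*4 + 28*4²) + 202/3 = (-84 - 320 + 28*16) + 202/3 = (-84 - 320 + 448) + 202/3 = 44 + 202/3 = 334/3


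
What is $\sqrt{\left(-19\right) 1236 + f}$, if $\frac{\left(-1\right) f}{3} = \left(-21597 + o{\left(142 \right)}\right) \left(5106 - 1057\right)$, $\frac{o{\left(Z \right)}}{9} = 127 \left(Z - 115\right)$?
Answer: $2 i \sqrt{28138323} \approx 10609.0 i$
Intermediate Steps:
$o{\left(Z \right)} = -131445 + 1143 Z$ ($o{\left(Z \right)} = 9 \cdot 127 \left(Z - 115\right) = 9 \cdot 127 \left(-115 + Z\right) = 9 \left(-14605 + 127 Z\right) = -131445 + 1143 Z$)
$f = -112529808$ ($f = - 3 \left(-21597 + \left(-131445 + 1143 \cdot 142\right)\right) \left(5106 - 1057\right) = - 3 \left(-21597 + \left(-131445 + 162306\right)\right) 4049 = - 3 \left(-21597 + 30861\right) 4049 = - 3 \cdot 9264 \cdot 4049 = \left(-3\right) 37509936 = -112529808$)
$\sqrt{\left(-19\right) 1236 + f} = \sqrt{\left(-19\right) 1236 - 112529808} = \sqrt{-23484 - 112529808} = \sqrt{-112553292} = 2 i \sqrt{28138323}$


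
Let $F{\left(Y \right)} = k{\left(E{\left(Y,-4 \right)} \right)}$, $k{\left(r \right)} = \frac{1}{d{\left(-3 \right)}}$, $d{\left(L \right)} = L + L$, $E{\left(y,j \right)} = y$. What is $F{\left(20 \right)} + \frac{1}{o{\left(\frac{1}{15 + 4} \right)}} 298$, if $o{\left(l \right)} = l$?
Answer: $\frac{33971}{6} \approx 5661.8$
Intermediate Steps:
$d{\left(L \right)} = 2 L$
$k{\left(r \right)} = - \frac{1}{6}$ ($k{\left(r \right)} = \frac{1}{2 \left(-3\right)} = \frac{1}{-6} = - \frac{1}{6}$)
$F{\left(Y \right)} = - \frac{1}{6}$
$F{\left(20 \right)} + \frac{1}{o{\left(\frac{1}{15 + 4} \right)}} 298 = - \frac{1}{6} + \frac{1}{\frac{1}{15 + 4}} \cdot 298 = - \frac{1}{6} + \frac{1}{\frac{1}{19}} \cdot 298 = - \frac{1}{6} + 19 \cdot 298 = - \frac{1}{6} + 5662 = \frac{33971}{6}$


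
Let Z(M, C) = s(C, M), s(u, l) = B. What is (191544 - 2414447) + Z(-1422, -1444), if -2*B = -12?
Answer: -2222897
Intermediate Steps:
B = 6 (B = -½*(-12) = 6)
s(u, l) = 6
Z(M, C) = 6
(191544 - 2414447) + Z(-1422, -1444) = (191544 - 2414447) + 6 = -2222903 + 6 = -2222897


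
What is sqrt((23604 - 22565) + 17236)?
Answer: 5*sqrt(731) ≈ 135.19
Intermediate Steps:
sqrt((23604 - 22565) + 17236) = sqrt(1039 + 17236) = sqrt(18275) = 5*sqrt(731)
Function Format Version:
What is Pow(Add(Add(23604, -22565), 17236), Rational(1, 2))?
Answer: Mul(5, Pow(731, Rational(1, 2))) ≈ 135.19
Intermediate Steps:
Pow(Add(Add(23604, -22565), 17236), Rational(1, 2)) = Pow(Add(1039, 17236), Rational(1, 2)) = Pow(18275, Rational(1, 2)) = Mul(5, Pow(731, Rational(1, 2)))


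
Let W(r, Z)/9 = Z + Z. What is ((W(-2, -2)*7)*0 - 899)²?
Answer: 808201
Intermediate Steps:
W(r, Z) = 18*Z (W(r, Z) = 9*(Z + Z) = 9*(2*Z) = 18*Z)
((W(-2, -2)*7)*0 - 899)² = (((18*(-2))*7)*0 - 899)² = (-36*7*0 - 899)² = (-252*0 - 899)² = (0 - 899)² = (-899)² = 808201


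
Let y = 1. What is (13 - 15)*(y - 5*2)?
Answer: 18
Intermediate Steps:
(13 - 15)*(y - 5*2) = (13 - 15)*(1 - 5*2) = -2*(1 - 10) = -2*(-9) = 18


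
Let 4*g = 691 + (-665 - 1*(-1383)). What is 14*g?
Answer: 9863/2 ≈ 4931.5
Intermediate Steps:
g = 1409/4 (g = (691 + (-665 - 1*(-1383)))/4 = (691 + (-665 + 1383))/4 = (691 + 718)/4 = (¼)*1409 = 1409/4 ≈ 352.25)
14*g = 14*(1409/4) = 9863/2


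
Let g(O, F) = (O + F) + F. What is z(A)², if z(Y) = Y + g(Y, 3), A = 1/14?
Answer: 1849/49 ≈ 37.735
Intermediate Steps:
g(O, F) = O + 2*F (g(O, F) = (F + O) + F = O + 2*F)
A = 1/14 (A = 1*(1/14) = 1/14 ≈ 0.071429)
z(Y) = 6 + 2*Y (z(Y) = Y + (Y + 2*3) = Y + (Y + 6) = Y + (6 + Y) = 6 + 2*Y)
z(A)² = (6 + 2*(1/14))² = (6 + ⅐)² = (43/7)² = 1849/49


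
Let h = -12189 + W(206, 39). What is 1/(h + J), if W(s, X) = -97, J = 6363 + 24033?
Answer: 1/18110 ≈ 5.5218e-5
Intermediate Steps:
J = 30396
h = -12286 (h = -12189 - 97 = -12286)
1/(h + J) = 1/(-12286 + 30396) = 1/18110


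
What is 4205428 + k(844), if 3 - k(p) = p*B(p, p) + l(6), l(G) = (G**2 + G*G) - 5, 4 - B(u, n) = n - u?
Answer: 4201988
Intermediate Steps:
B(u, n) = 4 + u - n (B(u, n) = 4 - (n - u) = 4 + (u - n) = 4 + u - n)
l(G) = -5 + 2*G**2 (l(G) = (G**2 + G**2) - 5 = 2*G**2 - 5 = -5 + 2*G**2)
k(p) = -64 - 4*p (k(p) = 3 - (p*(4 + p - p) + (-5 + 2*6**2)) = 3 - (p*4 + (-5 + 2*36)) = 3 - (4*p + (-5 + 72)) = 3 - (4*p + 67) = 3 - (67 + 4*p) = 3 + (-67 - 4*p) = -64 - 4*p)
4205428 + k(844) = 4205428 + (-64 - 4*844) = 4205428 + (-64 - 3376) = 4205428 - 3440 = 4201988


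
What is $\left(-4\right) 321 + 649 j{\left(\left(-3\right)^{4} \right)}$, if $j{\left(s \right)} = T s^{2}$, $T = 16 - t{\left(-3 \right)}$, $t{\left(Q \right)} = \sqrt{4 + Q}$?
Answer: $63870051$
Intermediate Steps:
$T = 15$ ($T = 16 - \sqrt{4 - 3} = 16 - \sqrt{1} = 16 - 1 = 15$)
$j{\left(s \right)} = 15 s^{2}$
$\left(-4\right) 321 + 649 j{\left(\left(-3\right)^{4} \right)} = \left(-4\right) 321 + 649 \cdot 15 \left(\left(-3\right)^{4}\right)^{2} = -1284 + 649 \cdot 15 \cdot 81^{2} = -1284 + 649 \cdot 15 \cdot 6561 = -1284 + 649 \cdot 98415 = -1284 + 63871335 = 63870051$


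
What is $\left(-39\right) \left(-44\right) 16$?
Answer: $27456$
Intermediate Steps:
$\left(-39\right) \left(-44\right) 16 = 1716 \cdot 16 = 27456$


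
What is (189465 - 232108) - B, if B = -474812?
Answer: 432169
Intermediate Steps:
(189465 - 232108) - B = (189465 - 232108) - 1*(-474812) = -42643 + 474812 = 432169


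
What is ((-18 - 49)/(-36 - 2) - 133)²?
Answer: 24870169/1444 ≈ 17223.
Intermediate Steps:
((-18 - 49)/(-36 - 2) - 133)² = (-67/(-38) - 133)² = (-67*(-1/38) - 133)² = (67/38 - 133)² = (-4987/38)² = 24870169/1444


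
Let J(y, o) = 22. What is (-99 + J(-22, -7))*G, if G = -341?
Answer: 26257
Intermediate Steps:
(-99 + J(-22, -7))*G = (-99 + 22)*(-341) = -77*(-341) = 26257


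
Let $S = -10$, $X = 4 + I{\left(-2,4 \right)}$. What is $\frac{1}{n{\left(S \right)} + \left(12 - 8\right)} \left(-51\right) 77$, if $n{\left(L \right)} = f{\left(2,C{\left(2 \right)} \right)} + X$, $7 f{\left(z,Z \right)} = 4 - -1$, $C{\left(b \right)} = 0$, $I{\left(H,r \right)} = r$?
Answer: $- \frac{27489}{89} \approx -308.87$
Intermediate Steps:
$f{\left(z,Z \right)} = \frac{5}{7}$ ($f{\left(z,Z \right)} = \frac{4 - -1}{7} = \frac{4 + 1}{7} = \frac{1}{7} \cdot 5 = \frac{5}{7}$)
$X = 8$ ($X = 4 + 4 = 8$)
$n{\left(L \right)} = \frac{61}{7}$ ($n{\left(L \right)} = \frac{5}{7} + 8 = \frac{61}{7}$)
$\frac{1}{n{\left(S \right)} + \left(12 - 8\right)} \left(-51\right) 77 = \frac{1}{\frac{61}{7} + \left(12 - 8\right)} \left(-51\right) 77 = \frac{1}{\frac{61}{7} + 4} \left(-51\right) 77 = \frac{1}{\frac{89}{7}} \left(-51\right) 77 = \frac{7}{89} \left(-51\right) 77 = \left(- \frac{357}{89}\right) 77 = - \frac{27489}{89}$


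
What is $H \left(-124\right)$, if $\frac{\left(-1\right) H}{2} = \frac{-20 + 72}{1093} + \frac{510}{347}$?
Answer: $\frac{142717552}{379271} \approx 376.29$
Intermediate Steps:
$H = - \frac{1150948}{379271}$ ($H = - 2 \left(\frac{-20 + 72}{1093} + \frac{510}{347}\right) = - 2 \left(52 \cdot \frac{1}{1093} + 510 \cdot \frac{1}{347}\right) = - 2 \left(\frac{52}{1093} + \frac{510}{347}\right) = \left(-2\right) \frac{575474}{379271} = - \frac{1150948}{379271} \approx -3.0346$)
$H \left(-124\right) = \left(- \frac{1150948}{379271}\right) \left(-124\right) = \frac{142717552}{379271}$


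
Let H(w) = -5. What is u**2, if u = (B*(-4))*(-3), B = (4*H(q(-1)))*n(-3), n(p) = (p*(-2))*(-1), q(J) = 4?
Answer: 2073600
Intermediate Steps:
n(p) = 2*p (n(p) = -2*p*(-1) = 2*p)
B = 120 (B = (4*(-5))*(2*(-3)) = -20*(-6) = 120)
u = 1440 (u = (120*(-4))*(-3) = -480*(-3) = 1440)
u**2 = 1440**2 = 2073600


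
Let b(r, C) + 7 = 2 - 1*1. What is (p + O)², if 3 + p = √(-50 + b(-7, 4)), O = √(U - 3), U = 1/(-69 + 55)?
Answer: (-42 + I*√602 + 28*I*√14)²/196 ≈ -76.301 - 55.415*I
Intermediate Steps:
U = -1/14 (U = 1/(-14) = -1/14 ≈ -0.071429)
b(r, C) = -6 (b(r, C) = -7 + (2 - 1*1) = -7 + (2 - 1) = -7 + 1 = -6)
O = I*√602/14 (O = √(-1/14 - 3) = √(-43/14) = I*√602/14 ≈ 1.7525*I)
p = -3 + 2*I*√14 (p = -3 + √(-50 - 6) = -3 + √(-56) = -3 + 2*I*√14 ≈ -3.0 + 7.4833*I)
(p + O)² = ((-3 + 2*I*√14) + I*√602/14)² = (-3 + 2*I*√14 + I*√602/14)²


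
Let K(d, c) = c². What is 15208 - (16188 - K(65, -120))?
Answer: 13420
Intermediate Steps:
15208 - (16188 - K(65, -120)) = 15208 - (16188 - 1*(-120)²) = 15208 - (16188 - 1*14400) = 15208 - (16188 - 14400) = 15208 - 1*1788 = 15208 - 1788 = 13420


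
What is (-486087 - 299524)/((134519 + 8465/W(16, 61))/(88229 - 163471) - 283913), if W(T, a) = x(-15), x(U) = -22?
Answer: 1300440742964/469970953765 ≈ 2.7671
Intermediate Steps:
W(T, a) = -22
(-486087 - 299524)/((134519 + 8465/W(16, 61))/(88229 - 163471) - 283913) = (-486087 - 299524)/((134519 + 8465/(-22))/(88229 - 163471) - 283913) = -785611/((134519 + 8465*(-1/22))/(-75242) - 283913) = -785611/((134519 - 8465/22)*(-1/75242) - 283913) = -785611/((2950953/22)*(-1/75242) - 283913) = -785611/(-2950953/1655324 - 283913) = -785611/(-469970953765/1655324) = -785611*(-1655324/469970953765) = 1300440742964/469970953765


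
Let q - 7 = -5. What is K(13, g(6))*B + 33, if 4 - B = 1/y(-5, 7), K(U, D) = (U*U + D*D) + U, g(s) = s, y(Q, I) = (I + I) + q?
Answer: 7131/8 ≈ 891.38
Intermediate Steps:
q = 2 (q = 7 - 5 = 2)
y(Q, I) = 2 + 2*I (y(Q, I) = (I + I) + 2 = 2*I + 2 = 2 + 2*I)
K(U, D) = U + D² + U² (K(U, D) = (U² + D²) + U = (D² + U²) + U = U + D² + U²)
B = 63/16 (B = 4 - 1/(2 + 2*7) = 4 - 1/(2 + 14) = 4 - 1/16 = 63/16 ≈ 3.9375)
K(13, g(6))*B + 33 = (13 + 6² + 13²)*(63/16) + 33 = (13 + 36 + 169)*(63/16) + 33 = 218*(63/16) + 33 = 6867/8 + 33 = 7131/8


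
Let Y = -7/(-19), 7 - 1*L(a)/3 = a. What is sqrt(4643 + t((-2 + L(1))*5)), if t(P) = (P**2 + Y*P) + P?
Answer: sqrt(4026043)/19 ≈ 105.61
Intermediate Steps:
L(a) = 21 - 3*a
Y = 7/19 (Y = -7*(-1/19) = 7/19 ≈ 0.36842)
t(P) = P**2 + 26*P/19 (t(P) = (P**2 + 7*P/19) + P = P**2 + 26*P/19)
sqrt(4643 + t((-2 + L(1))*5)) = sqrt(4643 + ((-2 + (21 - 3*1))*5)*(26 + 19*((-2 + (21 - 3*1))*5))/19) = sqrt(4643 + ((-2 + (21 - 3))*5)*(26 + 19*((-2 + (21 - 3))*5))/19) = sqrt(4643 + ((-2 + 18)*5)*(26 + 19*((-2 + 18)*5))/19) = sqrt(4643 + (16*5)*(26 + 19*(16*5))/19) = sqrt(4643 + (1/19)*80*(26 + 19*80)) = sqrt(4643 + (1/19)*80*(26 + 1520)) = sqrt(4643 + (1/19)*80*1546) = sqrt(4643 + 123680/19) = sqrt(211897/19) = sqrt(4026043)/19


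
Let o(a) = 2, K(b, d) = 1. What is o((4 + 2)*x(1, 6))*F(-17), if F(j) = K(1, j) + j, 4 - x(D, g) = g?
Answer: -32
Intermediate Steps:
x(D, g) = 4 - g
F(j) = 1 + j
o((4 + 2)*x(1, 6))*F(-17) = 2*(1 - 17) = 2*(-16) = -32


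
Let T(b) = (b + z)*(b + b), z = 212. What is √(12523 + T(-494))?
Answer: √291139 ≈ 539.57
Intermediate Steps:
T(b) = 2*b*(212 + b) (T(b) = (b + 212)*(b + b) = (212 + b)*(2*b) = 2*b*(212 + b))
√(12523 + T(-494)) = √(12523 + 2*(-494)*(212 - 494)) = √(12523 + 2*(-494)*(-282)) = √(12523 + 278616) = √291139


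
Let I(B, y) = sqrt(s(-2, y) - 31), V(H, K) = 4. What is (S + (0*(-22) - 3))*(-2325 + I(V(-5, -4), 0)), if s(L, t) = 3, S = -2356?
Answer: 5484675 - 4718*I*sqrt(7) ≈ 5.4847e+6 - 12483.0*I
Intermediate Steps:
I(B, y) = 2*I*sqrt(7) (I(B, y) = sqrt(3 - 31) = sqrt(-28) = 2*I*sqrt(7))
(S + (0*(-22) - 3))*(-2325 + I(V(-5, -4), 0)) = (-2356 + (0*(-22) - 3))*(-2325 + 2*I*sqrt(7)) = (-2356 + (0 - 3))*(-2325 + 2*I*sqrt(7)) = (-2356 - 3)*(-2325 + 2*I*sqrt(7)) = -2359*(-2325 + 2*I*sqrt(7)) = 5484675 - 4718*I*sqrt(7)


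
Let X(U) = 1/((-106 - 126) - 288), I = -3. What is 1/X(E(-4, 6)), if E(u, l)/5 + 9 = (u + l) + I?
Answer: -520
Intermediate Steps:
E(u, l) = -60 + 5*l + 5*u (E(u, l) = -45 + 5*((u + l) - 3) = -45 + 5*((l + u) - 3) = -45 + 5*(-3 + l + u) = -45 + (-15 + 5*l + 5*u) = -60 + 5*l + 5*u)
X(U) = -1/520 (X(U) = 1/(-232 - 288) = 1/(-520) = -1/520)
1/X(E(-4, 6)) = 1/(-1/520) = -520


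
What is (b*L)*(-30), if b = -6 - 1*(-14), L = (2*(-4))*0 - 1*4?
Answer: 960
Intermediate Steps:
L = -4 (L = -8*0 - 4 = 0 - 4 = -4)
b = 8 (b = -6 + 14 = 8)
(b*L)*(-30) = (8*(-4))*(-30) = -32*(-30) = 960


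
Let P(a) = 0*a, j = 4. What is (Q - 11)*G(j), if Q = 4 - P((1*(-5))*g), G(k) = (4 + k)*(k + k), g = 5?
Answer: -448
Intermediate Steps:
G(k) = 2*k*(4 + k) (G(k) = (4 + k)*(2*k) = 2*k*(4 + k))
P(a) = 0
Q = 4 (Q = 4 - 1*0 = 4 + 0 = 4)
(Q - 11)*G(j) = (4 - 11)*(2*4*(4 + 4)) = -14*4*8 = -7*64 = -448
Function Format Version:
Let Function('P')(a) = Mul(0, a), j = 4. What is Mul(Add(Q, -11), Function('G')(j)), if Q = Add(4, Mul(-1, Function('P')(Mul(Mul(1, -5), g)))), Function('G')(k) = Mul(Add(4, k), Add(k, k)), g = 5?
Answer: -448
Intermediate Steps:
Function('G')(k) = Mul(2, k, Add(4, k)) (Function('G')(k) = Mul(Add(4, k), Mul(2, k)) = Mul(2, k, Add(4, k)))
Function('P')(a) = 0
Q = 4 (Q = Add(4, Mul(-1, 0)) = Add(4, 0) = 4)
Mul(Add(Q, -11), Function('G')(j)) = Mul(Add(4, -11), Mul(2, 4, Add(4, 4))) = Mul(-7, Mul(2, 4, 8)) = Mul(-7, 64) = -448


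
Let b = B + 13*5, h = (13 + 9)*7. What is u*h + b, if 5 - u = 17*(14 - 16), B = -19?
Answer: 6052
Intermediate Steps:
u = 39 (u = 5 - 17*(14 - 16) = 5 - 17*(-2) = 5 - 1*(-34) = 5 + 34 = 39)
h = 154 (h = 22*7 = 154)
b = 46 (b = -19 + 13*5 = -19 + 65 = 46)
u*h + b = 39*154 + 46 = 6006 + 46 = 6052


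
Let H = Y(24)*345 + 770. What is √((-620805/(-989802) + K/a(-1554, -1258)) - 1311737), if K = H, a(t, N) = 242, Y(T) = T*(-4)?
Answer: I*√142805509152896382/329934 ≈ 1145.4*I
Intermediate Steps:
Y(T) = -4*T
H = -32350 (H = -4*24*345 + 770 = -96*345 + 770 = -33120 + 770 = -32350)
K = -32350
√((-620805/(-989802) + K/a(-1554, -1258)) - 1311737) = √((-620805/(-989802) - 32350/242) - 1311737) = √((-620805*(-1/989802) - 32350*1/242) - 1311737) = √((206935/329934 - 16175/121) - 1311737) = √(-482876665/3629274 - 1311737) = √(-4761135865603/3629274) = I*√142805509152896382/329934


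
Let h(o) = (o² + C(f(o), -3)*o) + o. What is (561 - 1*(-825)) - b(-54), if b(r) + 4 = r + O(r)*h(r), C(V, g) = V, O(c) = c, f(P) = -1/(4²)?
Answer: 624697/4 ≈ 1.5617e+5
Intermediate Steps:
f(P) = -1/16
h(o) = o² + 15*o/16 (h(o) = (o² - o/16) + o = o² + 15*o/16)
b(r) = -4 + r + r²*(15 + 16*r)/16 (b(r) = -4 + (r + r*(r*(15 + 16*r)/16)) = -4 + (r + r²*(15 + 16*r)/16) = -4 + r + r²*(15 + 16*r)/16)
(561 - 1*(-825)) - b(-54) = (561 - 1*(-825)) - (-4 - 54 + (-54)³ + (15/16)*(-54)²) = (561 + 825) - (-4 - 54 - 157464 + (15/16)*2916) = 1386 - (-4 - 54 - 157464 + 10935/4) = 1386 - 1*(-619153/4) = 1386 + 619153/4 = 624697/4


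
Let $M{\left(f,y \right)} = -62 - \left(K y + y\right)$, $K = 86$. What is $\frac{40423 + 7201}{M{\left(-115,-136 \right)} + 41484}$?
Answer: $\frac{23812}{26627} \approx 0.89428$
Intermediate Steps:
$M{\left(f,y \right)} = -62 - 87 y$ ($M{\left(f,y \right)} = -62 - \left(86 y + y\right) = -62 - 87 y$)
$\frac{40423 + 7201}{M{\left(-115,-136 \right)} + 41484} = \frac{40423 + 7201}{\left(-62 - -11832\right) + 41484} = \frac{47624}{\left(-62 + 11832\right) + 41484} = \frac{47624}{11770 + 41484} = \frac{47624}{53254} = 47624 \cdot \frac{1}{53254} = \frac{23812}{26627}$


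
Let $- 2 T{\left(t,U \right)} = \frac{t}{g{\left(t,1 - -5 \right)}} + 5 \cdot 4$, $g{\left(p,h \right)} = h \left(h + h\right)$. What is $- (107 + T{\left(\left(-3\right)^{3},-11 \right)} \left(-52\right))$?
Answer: $- \frac{2469}{4} \approx -617.25$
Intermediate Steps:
$g{\left(p,h \right)} = 2 h^{2}$ ($g{\left(p,h \right)} = h 2 h = 2 h^{2}$)
$T{\left(t,U \right)} = -10 - \frac{t}{144}$ ($T{\left(t,U \right)} = - \frac{\frac{t}{2 \left(1 - -5\right)^{2}} + 5 \cdot 4}{2} = - \frac{\frac{t}{2 \left(1 + 5\right)^{2}} + 20}{2} = - \frac{\frac{t}{2 \cdot 6^{2}} + 20}{2} = - \frac{\frac{t}{2 \cdot 36} + 20}{2} = - \frac{\frac{t}{72} + 20}{2} = - \frac{20 + \frac{t}{72}}{2} = -10 - \frac{t}{144}$)
$- (107 + T{\left(\left(-3\right)^{3},-11 \right)} \left(-52\right)) = - (107 + \left(-10 - \frac{\left(-3\right)^{3}}{144}\right) \left(-52\right)) = - (107 + \left(-10 - - \frac{3}{16}\right) \left(-52\right)) = - (107 + \left(-10 + \frac{3}{16}\right) \left(-52\right)) = - (107 - - \frac{2041}{4}) = - (107 + \frac{2041}{4}) = \left(-1\right) \frac{2469}{4} = - \frac{2469}{4}$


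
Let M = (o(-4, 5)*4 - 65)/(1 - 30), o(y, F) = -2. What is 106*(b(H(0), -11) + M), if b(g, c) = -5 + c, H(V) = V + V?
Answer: -41446/29 ≈ -1429.2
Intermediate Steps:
H(V) = 2*V
M = 73/29 (M = (-2*4 - 65)/(1 - 30) = (-8 - 65)/(-29) = -73*(-1/29) = 73/29 ≈ 2.5172)
106*(b(H(0), -11) + M) = 106*((-5 - 11) + 73/29) = 106*(-16 + 73/29) = 106*(-391/29) = -41446/29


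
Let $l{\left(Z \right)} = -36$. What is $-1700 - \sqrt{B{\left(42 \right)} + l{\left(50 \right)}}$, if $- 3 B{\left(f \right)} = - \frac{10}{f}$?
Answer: $-1700 - \frac{i \sqrt{15841}}{21} \approx -1700.0 - 5.9934 i$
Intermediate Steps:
$B{\left(f \right)} = \frac{10}{3 f}$ ($B{\left(f \right)} = - \frac{\left(-10\right) \frac{1}{f}}{3} = \frac{10}{3 f}$)
$-1700 - \sqrt{B{\left(42 \right)} + l{\left(50 \right)}} = -1700 - \sqrt{\frac{10}{3 \cdot 42} - 36} = -1700 - \sqrt{\frac{10}{3} \cdot \frac{1}{42} - 36} = -1700 - \sqrt{\frac{5}{63} - 36} = -1700 - \sqrt{- \frac{2263}{63}} = -1700 - \frac{i \sqrt{15841}}{21}$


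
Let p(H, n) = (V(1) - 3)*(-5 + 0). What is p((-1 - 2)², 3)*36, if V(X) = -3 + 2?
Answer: 720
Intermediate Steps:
V(X) = -1
p(H, n) = 20 (p(H, n) = (-1 - 3)*(-5 + 0) = -4*(-5) = 20)
p((-1 - 2)², 3)*36 = 20*36 = 720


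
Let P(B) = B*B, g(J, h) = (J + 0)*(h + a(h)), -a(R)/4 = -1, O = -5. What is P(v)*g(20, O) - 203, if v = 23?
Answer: -10783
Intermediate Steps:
a(R) = 4 (a(R) = -4*(-1) = 4)
g(J, h) = J*(4 + h) (g(J, h) = (J + 0)*(h + 4) = J*(4 + h))
P(B) = B²
P(v)*g(20, O) - 203 = 23²*(20*(4 - 5)) - 203 = 529*(20*(-1)) - 203 = 529*(-20) - 203 = -10580 - 203 = -10783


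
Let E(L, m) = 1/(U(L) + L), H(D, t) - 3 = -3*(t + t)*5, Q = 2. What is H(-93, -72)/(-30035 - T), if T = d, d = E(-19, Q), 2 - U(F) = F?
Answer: -4326/60071 ≈ -0.072015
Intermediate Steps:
H(D, t) = 3 - 30*t (H(D, t) = 3 - 3*(t + t)*5 = 3 - 6*t*5 = 3 - 30*t)
U(F) = 2 - F
E(L, m) = ½ (E(L, m) = 1/((2 - L) + L) = 1/2 = ½)
d = ½ ≈ 0.50000
T = ½ ≈ 0.50000
H(-93, -72)/(-30035 - T) = (3 - 30*(-72))/(-30035 - 1*½) = (3 + 2160)/(-30035 - ½) = 2163/(-60071/2) = 2163*(-2/60071) = -4326/60071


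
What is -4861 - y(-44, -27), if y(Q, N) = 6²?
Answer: -4897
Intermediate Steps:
y(Q, N) = 36
-4861 - y(-44, -27) = -4861 - 1*36 = -4861 - 36 = -4897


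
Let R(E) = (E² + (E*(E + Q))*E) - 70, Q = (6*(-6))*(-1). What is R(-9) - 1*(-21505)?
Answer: 23703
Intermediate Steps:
Q = 36 (Q = -36*(-1) = 36)
R(E) = -70 + E² + E²*(36 + E) (R(E) = (E² + (E*(E + 36))*E) - 70 = (E² + (E*(36 + E))*E) - 70 = (E² + E²*(36 + E)) - 70 = -70 + E² + E²*(36 + E))
R(-9) - 1*(-21505) = (-70 + (-9)³ + 37*(-9)²) - 1*(-21505) = (-70 - 729 + 37*81) + 21505 = (-70 - 729 + 2997) + 21505 = 2198 + 21505 = 23703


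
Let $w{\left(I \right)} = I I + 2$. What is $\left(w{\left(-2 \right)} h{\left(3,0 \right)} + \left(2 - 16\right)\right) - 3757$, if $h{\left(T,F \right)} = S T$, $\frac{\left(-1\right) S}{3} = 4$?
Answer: $-3987$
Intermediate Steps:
$S = -12$ ($S = \left(-3\right) 4 = -12$)
$w{\left(I \right)} = 2 + I^{2}$ ($w{\left(I \right)} = I^{2} + 2 = 2 + I^{2}$)
$h{\left(T,F \right)} = - 12 T$
$\left(w{\left(-2 \right)} h{\left(3,0 \right)} + \left(2 - 16\right)\right) - 3757 = \left(\left(2 + \left(-2\right)^{2}\right) \left(\left(-12\right) 3\right) + \left(2 - 16\right)\right) - 3757 = \left(\left(2 + 4\right) \left(-36\right) - 14\right) - 3757 = \left(6 \left(-36\right) - 14\right) - 3757 = \left(-216 - 14\right) - 3757 = -230 - 3757 = -3987$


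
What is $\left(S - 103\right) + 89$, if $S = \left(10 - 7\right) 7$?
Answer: $7$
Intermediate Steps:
$S = 21$ ($S = 3 \cdot 7 = 21$)
$\left(S - 103\right) + 89 = \left(21 - 103\right) + 89 = -82 + 89 = 7$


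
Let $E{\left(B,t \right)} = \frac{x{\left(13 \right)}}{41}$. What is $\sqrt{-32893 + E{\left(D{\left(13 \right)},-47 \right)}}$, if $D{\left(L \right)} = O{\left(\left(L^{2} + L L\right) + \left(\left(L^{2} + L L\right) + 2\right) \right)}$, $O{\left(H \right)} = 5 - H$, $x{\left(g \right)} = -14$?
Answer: $\frac{7 i \sqrt{1128443}}{41} \approx 181.37 i$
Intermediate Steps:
$D{\left(L \right)} = 3 - 4 L^{2}$ ($D{\left(L \right)} = 5 - \left(\left(L^{2} + L L\right) + \left(\left(L^{2} + L L\right) + 2\right)\right) = 5 - \left(\left(L^{2} + L^{2}\right) + \left(\left(L^{2} + L^{2}\right) + 2\right)\right) = 5 - \left(2 L^{2} + \left(2 L^{2} + 2\right)\right) = 5 - \left(2 L^{2} + \left(2 + 2 L^{2}\right)\right) = 5 - \left(2 + 4 L^{2}\right) = 3 - 4 L^{2}$)
$E{\left(B,t \right)} = - \frac{14}{41}$
$\sqrt{-32893 + E{\left(D{\left(13 \right)},-47 \right)}} = \sqrt{-32893 - \frac{14}{41}} = \sqrt{- \frac{1348627}{41}} = \frac{7 i \sqrt{1128443}}{41}$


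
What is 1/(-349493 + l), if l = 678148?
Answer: 1/328655 ≈ 3.0427e-6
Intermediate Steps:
1/(-349493 + l) = 1/(-349493 + 678148) = 1/328655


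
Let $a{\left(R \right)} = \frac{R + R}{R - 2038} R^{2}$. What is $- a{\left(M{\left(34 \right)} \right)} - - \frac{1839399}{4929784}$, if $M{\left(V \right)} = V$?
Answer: $\frac{97801654067}{2469821784} \approx 39.599$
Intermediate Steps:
$a{\left(R \right)} = \frac{2 R^{3}}{-2038 + R}$ ($a{\left(R \right)} = \frac{2 R}{-2038 + R} R^{2} = \frac{2 R^{3}}{-2038 + R}$)
$- a{\left(M{\left(34 \right)} \right)} - - \frac{1839399}{4929784} = - \frac{2 \cdot 34^{3}}{-2038 + 34} - - \frac{1839399}{4929784} = - \frac{2 \cdot 39304}{-2004} - \left(-1839399\right) \frac{1}{4929784} = - \frac{2 \cdot 39304 \left(-1\right)}{2004} - - \frac{1839399}{4929784} = \left(-1\right) \left(- \frac{19652}{501}\right) + \frac{1839399}{4929784} = \frac{19652}{501} + \frac{1839399}{4929784} = \frac{97801654067}{2469821784}$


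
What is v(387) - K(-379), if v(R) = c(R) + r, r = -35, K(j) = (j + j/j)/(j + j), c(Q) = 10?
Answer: -9664/379 ≈ -25.499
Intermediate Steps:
K(j) = (1 + j)/(2*j) (K(j) = (j + 1)/((2*j)) = (1 + j)*(1/(2*j)) = (1 + j)/(2*j))
v(R) = -25 (v(R) = 10 - 35 = -25)
v(387) - K(-379) = -25 - (1 - 379)/(2*(-379)) = -25 - (-1)*(-378)/(2*379) = -25 - 1*189/379 = -25 - 189/379 = -9664/379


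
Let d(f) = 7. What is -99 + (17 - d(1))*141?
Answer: 1311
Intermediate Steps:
-99 + (17 - d(1))*141 = -99 + (17 - 1*7)*141 = -99 + (17 - 7)*141 = -99 + 10*141 = -99 + 1410 = 1311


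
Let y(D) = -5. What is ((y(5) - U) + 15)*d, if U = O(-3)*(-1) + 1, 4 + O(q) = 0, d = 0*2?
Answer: 0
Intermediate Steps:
d = 0
O(q) = -4 (O(q) = -4 + 0 = -4)
U = 5 (U = -4*(-1) + 1 = 4 + 1 = 5)
((y(5) - U) + 15)*d = ((-5 - 1*5) + 15)*0 = ((-5 - 5) + 15)*0 = (-10 + 15)*0 = 5*0 = 0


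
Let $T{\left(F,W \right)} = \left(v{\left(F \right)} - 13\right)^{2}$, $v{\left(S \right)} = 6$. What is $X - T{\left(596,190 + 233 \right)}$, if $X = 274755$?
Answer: $274706$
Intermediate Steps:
$T{\left(F,W \right)} = 49$ ($T{\left(F,W \right)} = \left(6 - 13\right)^{2} = \left(-7\right)^{2} = 49$)
$X - T{\left(596,190 + 233 \right)} = 274755 - 49 = 274706$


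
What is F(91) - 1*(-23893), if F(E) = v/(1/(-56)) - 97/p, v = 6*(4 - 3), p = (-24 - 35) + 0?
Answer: 1389960/59 ≈ 23559.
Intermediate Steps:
p = -59 (p = -59 + 0 = -59)
v = 6 (v = 6*1 = 6)
F(E) = -19727/59 (F(E) = 6/(1/(-56)) - 97/(-59) = 6/(-1/56) - 97*(-1/59) = 6*(-56) + 97/59 = -336 + 97/59 = -19727/59)
F(91) - 1*(-23893) = -19727/59 - 1*(-23893) = -19727/59 + 23893 = 1389960/59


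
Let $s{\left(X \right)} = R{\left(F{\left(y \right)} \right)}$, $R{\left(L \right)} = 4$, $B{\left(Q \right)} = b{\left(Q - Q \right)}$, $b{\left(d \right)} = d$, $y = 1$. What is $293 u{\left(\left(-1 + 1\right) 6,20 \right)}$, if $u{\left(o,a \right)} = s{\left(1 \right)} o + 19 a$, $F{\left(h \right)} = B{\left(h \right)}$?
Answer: $111340$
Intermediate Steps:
$B{\left(Q \right)} = 0$ ($B{\left(Q \right)} = Q - Q = 0$)
$F{\left(h \right)} = 0$
$s{\left(X \right)} = 4$
$u{\left(o,a \right)} = 4 o + 19 a$
$293 u{\left(\left(-1 + 1\right) 6,20 \right)} = 293 \left(4 \left(-1 + 1\right) 6 + 19 \cdot 20\right) = 293 \left(4 \cdot 0 \cdot 6 + 380\right) = 293 \left(4 \cdot 0 + 380\right) = 293 \left(0 + 380\right) = 293 \cdot 380 = 111340$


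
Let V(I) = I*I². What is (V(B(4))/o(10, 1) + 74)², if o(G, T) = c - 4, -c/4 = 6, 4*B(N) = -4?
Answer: 4297329/784 ≈ 5481.3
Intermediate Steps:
B(N) = -1 (B(N) = (¼)*(-4) = -1)
c = -24 (c = -4*6 = -24)
o(G, T) = -28 (o(G, T) = -24 - 4 = -28)
V(I) = I³
(V(B(4))/o(10, 1) + 74)² = ((-1)³/(-28) + 74)² = (-1*(-1/28) + 74)² = (1/28 + 74)² = (2073/28)² = 4297329/784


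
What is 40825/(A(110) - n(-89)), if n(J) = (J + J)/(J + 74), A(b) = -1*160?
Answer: -612375/2578 ≈ -237.54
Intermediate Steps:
A(b) = -160
n(J) = 2*J/(74 + J) (n(J) = (2*J)/(74 + J) = 2*J/(74 + J))
40825/(A(110) - n(-89)) = 40825/(-160 - 2*(-89)/(74 - 89)) = 40825/(-160 - 2*(-89)/(-15)) = 40825/(-160 - 2*(-89)*(-1)/15) = 40825/(-160 - 1*178/15) = 40825/(-160 - 178/15) = 40825/(-2578/15) = 40825*(-15/2578) = -612375/2578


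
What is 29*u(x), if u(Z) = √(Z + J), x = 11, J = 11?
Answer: 29*√22 ≈ 136.02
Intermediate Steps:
u(Z) = √(11 + Z) (u(Z) = √(Z + 11) = √(11 + Z))
29*u(x) = 29*√(11 + 11) = 29*√22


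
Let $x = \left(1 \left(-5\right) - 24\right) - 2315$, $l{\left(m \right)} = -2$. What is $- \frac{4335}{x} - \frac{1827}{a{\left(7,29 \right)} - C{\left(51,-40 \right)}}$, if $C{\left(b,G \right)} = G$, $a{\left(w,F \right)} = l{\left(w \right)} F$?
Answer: $\frac{242251}{2344} \approx 103.35$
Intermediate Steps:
$a{\left(w,F \right)} = - 2 F$
$x = -2344$ ($x = \left(-5 - 24\right) - 2315 = -29 - 2315 = -2344$)
$- \frac{4335}{x} - \frac{1827}{a{\left(7,29 \right)} - C{\left(51,-40 \right)}} = - \frac{4335}{-2344} - \frac{1827}{\left(-2\right) 29 - -40} = \left(-4335\right) \left(- \frac{1}{2344}\right) - \frac{1827}{-58 + 40} = \frac{4335}{2344} - \frac{1827}{-18} = \frac{4335}{2344} - - \frac{203}{2} = \frac{4335}{2344} + \frac{203}{2} = \frac{242251}{2344}$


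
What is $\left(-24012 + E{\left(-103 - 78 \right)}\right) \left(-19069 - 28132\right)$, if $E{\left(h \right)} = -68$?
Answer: $1136600080$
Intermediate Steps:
$\left(-24012 + E{\left(-103 - 78 \right)}\right) \left(-19069 - 28132\right) = \left(-24012 - 68\right) \left(-19069 - 28132\right) = \left(-24080\right) \left(-47201\right) = 1136600080$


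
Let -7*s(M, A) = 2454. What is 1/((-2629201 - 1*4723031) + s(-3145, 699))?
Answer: -7/51468078 ≈ -1.3601e-7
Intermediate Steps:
s(M, A) = -2454/7 (s(M, A) = -⅐*2454 = -2454/7)
1/((-2629201 - 1*4723031) + s(-3145, 699)) = 1/((-2629201 - 1*4723031) - 2454/7) = 1/((-2629201 - 4723031) - 2454/7) = 1/(-7352232 - 2454/7) = 1/(-51468078/7) = -7/51468078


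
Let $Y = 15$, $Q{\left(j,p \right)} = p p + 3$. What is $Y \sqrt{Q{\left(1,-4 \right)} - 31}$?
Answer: $30 i \sqrt{3} \approx 51.962 i$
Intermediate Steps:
$Q{\left(j,p \right)} = 3 + p^{2}$ ($Q{\left(j,p \right)} = p^{2} + 3 = 3 + p^{2}$)
$Y \sqrt{Q{\left(1,-4 \right)} - 31} = 15 \sqrt{\left(3 + \left(-4\right)^{2}\right) - 31} = 15 \sqrt{\left(3 + 16\right) - 31} = 15 \sqrt{19 - 31} = 15 \sqrt{-12} = 15 \cdot 2 i \sqrt{3} = 30 i \sqrt{3}$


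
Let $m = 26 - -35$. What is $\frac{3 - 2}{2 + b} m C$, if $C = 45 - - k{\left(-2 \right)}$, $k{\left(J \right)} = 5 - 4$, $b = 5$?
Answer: $\frac{2806}{7} \approx 400.86$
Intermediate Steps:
$k{\left(J \right)} = 1$
$m = 61$ ($m = 26 + 35 = 61$)
$C = 46$ ($C = 45 - \left(-1\right) 1 = 45 - -1 = 45 + 1 = 46$)
$\frac{3 - 2}{2 + b} m C = \frac{3 - 2}{2 + 5} \cdot 61 \cdot 46 = \frac{1}{7} \cdot 1 \cdot 61 \cdot 46 = \frac{1}{7} \cdot 61 \cdot 46 = \frac{61}{7} \cdot 46 = \frac{2806}{7}$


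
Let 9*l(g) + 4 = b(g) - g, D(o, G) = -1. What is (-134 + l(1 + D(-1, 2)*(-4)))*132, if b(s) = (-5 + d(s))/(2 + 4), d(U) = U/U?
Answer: -160468/9 ≈ -17830.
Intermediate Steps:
d(U) = 1
b(s) = -⅔ (b(s) = (-5 + 1)/(2 + 4) = -4/6 = -4*⅙ = -⅔)
l(g) = -14/27 - g/9 (l(g) = -4/9 + (-⅔ - g)/9 = -4/9 + (-2/27 - g/9) = -14/27 - g/9)
(-134 + l(1 + D(-1, 2)*(-4)))*132 = (-134 + (-14/27 - (1 - 1*(-4))/9))*132 = (-134 + (-14/27 - (1 + 4)/9))*132 = (-134 + (-14/27 - ⅑*5))*132 = (-134 + (-14/27 - 5/9))*132 = (-134 - 29/27)*132 = -3647/27*132 = -160468/9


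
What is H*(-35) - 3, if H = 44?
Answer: -1543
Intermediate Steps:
H*(-35) - 3 = 44*(-35) - 3 = -1540 - 3 = -1543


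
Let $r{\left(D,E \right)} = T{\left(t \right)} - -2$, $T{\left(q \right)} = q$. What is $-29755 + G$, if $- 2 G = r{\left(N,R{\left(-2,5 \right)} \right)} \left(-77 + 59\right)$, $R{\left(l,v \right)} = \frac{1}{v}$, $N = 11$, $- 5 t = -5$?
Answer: $-29728$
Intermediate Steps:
$t = 1$ ($t = \left(- \frac{1}{5}\right) \left(-5\right) = 1$)
$r{\left(D,E \right)} = 3$ ($r{\left(D,E \right)} = 1 - -2 = 1 + 2 = 3$)
$G = 27$ ($G = - \frac{3 \left(-77 + 59\right)}{2} = - \frac{3 \left(-18\right)}{2} = \left(- \frac{1}{2}\right) \left(-54\right) = 27$)
$-29755 + G = -29755 + 27 = -29728$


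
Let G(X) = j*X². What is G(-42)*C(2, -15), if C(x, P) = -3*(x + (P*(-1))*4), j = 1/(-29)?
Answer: 328104/29 ≈ 11314.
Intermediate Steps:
j = -1/29 ≈ -0.034483
G(X) = -X²/29
C(x, P) = -3*x + 12*P (C(x, P) = -3*(x - P*4) = -3*(x - 4*P) = -3*x + 12*P)
G(-42)*C(2, -15) = (-1/29*(-42)²)*(-3*2 + 12*(-15)) = (-1/29*1764)*(-6 - 180) = -1764/29*(-186) = 328104/29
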